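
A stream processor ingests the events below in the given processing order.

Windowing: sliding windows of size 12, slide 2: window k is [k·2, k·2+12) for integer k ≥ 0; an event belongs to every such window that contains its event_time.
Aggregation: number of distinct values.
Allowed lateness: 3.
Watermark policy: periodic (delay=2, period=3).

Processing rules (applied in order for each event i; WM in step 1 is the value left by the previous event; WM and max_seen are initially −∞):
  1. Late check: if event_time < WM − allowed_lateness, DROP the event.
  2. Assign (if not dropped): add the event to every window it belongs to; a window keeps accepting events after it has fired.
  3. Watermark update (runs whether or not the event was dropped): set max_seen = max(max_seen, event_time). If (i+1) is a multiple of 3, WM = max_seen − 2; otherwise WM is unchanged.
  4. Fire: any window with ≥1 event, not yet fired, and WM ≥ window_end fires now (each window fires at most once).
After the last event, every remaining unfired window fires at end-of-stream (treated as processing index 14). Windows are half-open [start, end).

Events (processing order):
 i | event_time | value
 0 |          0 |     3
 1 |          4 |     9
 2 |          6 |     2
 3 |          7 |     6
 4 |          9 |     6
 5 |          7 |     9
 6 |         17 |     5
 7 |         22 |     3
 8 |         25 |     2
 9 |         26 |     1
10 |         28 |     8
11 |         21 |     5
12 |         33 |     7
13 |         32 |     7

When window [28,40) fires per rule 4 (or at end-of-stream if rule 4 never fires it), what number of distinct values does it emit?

2

i=0 t=0 v=3: → [0,12); WM=−∞
i=1 t=4 v=9: → [4,16),[2,14),[0,12); WM=−∞
i=2 t=6 v=2: → [6,18),[4,16),[2,14),[0,12); WM=4
i=3 t=7 v=6: → [6,18),[4,16),[2,14),[0,12); WM=4
i=4 t=9 v=6: → [8,20),[6,18),[4,16),[2,14),[0,12); WM=4
i=5 t=7 v=9: → [6,18),[4,16),[2,14),[0,12); WM=7
i=6 t=17 v=5: → [16,28),[14,26),[12,24),[10,22),[8,20),[6,18); WM=7
i=7 t=22 v=3: → [22,34),[20,32),[18,30),[16,28),[14,26),[12,24); WM=7
i=8 t=25 v=2: → [24,36),[22,34),[20,32),[18,30),[16,28),[14,26); WM=23; [0,12) fires=4 [2,14) fires=3 [4,16) fires=3 [6,18) fires=4 [8,20) fires=2 [10,22) fires=1
i=9 t=26 v=1: → [26,38),[24,36),[22,34),[20,32),[18,30),[16,28); WM=23
i=10 t=28 v=8: → [28,40),[26,38),[24,36),[22,34),[20,32),[18,30); WM=23
i=11 t=21 v=5: → [20,32),[18,30),[16,28),[14,26),[12,24),[10,22); WM=26; [12,24) fires=2 [14,26) fires=3
i=12 t=33 v=7: → [32,44),[30,42),[28,40),[26,38),[24,36),[22,34); WM=26
i=13 t=32 v=7: → [32,44),[30,42),[28,40),[26,38),[24,36),[22,34); WM=26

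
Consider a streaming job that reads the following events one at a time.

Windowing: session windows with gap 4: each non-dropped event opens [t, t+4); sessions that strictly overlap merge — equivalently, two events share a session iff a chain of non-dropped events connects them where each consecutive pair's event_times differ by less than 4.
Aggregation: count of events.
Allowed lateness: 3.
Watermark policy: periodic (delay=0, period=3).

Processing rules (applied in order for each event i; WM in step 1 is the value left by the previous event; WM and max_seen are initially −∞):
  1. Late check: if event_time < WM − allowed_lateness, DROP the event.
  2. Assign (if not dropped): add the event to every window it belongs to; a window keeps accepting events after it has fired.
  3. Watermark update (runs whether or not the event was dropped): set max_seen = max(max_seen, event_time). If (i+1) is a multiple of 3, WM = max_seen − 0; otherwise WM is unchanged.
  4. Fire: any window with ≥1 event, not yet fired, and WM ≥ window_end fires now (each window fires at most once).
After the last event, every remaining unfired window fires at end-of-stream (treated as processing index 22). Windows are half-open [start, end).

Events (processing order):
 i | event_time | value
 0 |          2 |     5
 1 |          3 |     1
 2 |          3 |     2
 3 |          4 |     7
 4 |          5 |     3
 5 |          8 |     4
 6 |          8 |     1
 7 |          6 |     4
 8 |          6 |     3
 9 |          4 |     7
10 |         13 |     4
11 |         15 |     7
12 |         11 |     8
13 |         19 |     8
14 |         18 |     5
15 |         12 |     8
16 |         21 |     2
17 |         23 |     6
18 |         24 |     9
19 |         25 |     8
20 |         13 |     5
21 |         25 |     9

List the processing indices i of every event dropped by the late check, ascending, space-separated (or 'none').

9 12 15 20

i=0 t=2 v=5: → [2,6); WM=−∞
i=1 t=3 v=1: → [2,7); WM=−∞
i=2 t=3 v=2: → [2,7); WM=3
i=3 t=4 v=7: → [2,8); WM=3
i=4 t=5 v=3: → [2,9); WM=3
i=5 t=8 v=4: → [2,12); WM=8
i=6 t=8 v=1: → [2,12); WM=8
i=7 t=6 v=4: → [2,12); WM=8
i=8 t=6 v=3: → [2,12); WM=8
i=9 t=4 v=7: DROP (t<8-3); WM=8
i=10 t=13 v=4: → [13,17); WM=8
i=11 t=15 v=7: → [13,19); WM=15
i=12 t=11 v=8: DROP (t<15-3); WM=15
i=13 t=19 v=8: → [19,23); WM=15
i=14 t=18 v=5: → [13,23); WM=19
i=15 t=12 v=8: DROP (t<19-3); WM=19
i=16 t=21 v=2: → [13,25); WM=19
i=17 t=23 v=6: → [13,27); WM=23
i=18 t=24 v=9: → [13,28); WM=23
i=19 t=25 v=8: → [13,29); WM=23
i=20 t=13 v=5: DROP (t<23-3); WM=25
i=21 t=25 v=9: → [13,29); WM=25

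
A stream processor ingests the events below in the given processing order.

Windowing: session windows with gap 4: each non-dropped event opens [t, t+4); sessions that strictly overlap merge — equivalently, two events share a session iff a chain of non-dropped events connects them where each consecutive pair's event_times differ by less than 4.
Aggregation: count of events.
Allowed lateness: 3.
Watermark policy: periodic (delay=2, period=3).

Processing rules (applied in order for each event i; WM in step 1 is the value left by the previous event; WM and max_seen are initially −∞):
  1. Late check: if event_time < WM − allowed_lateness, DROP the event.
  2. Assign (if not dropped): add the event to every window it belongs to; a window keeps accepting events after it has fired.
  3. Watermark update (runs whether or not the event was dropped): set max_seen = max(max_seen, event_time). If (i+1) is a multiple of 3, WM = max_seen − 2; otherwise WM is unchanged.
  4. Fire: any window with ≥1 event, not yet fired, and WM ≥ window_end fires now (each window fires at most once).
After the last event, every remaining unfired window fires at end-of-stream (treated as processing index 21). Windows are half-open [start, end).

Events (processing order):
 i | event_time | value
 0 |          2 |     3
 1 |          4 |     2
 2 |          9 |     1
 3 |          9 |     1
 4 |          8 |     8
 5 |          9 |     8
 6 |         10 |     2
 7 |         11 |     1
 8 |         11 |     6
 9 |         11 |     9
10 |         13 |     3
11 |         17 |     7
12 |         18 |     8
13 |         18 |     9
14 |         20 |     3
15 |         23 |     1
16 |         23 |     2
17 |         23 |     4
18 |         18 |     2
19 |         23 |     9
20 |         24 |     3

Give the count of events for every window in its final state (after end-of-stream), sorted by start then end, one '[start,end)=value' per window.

i=0 t=2 v=3: → [2,6); WM=−∞
i=1 t=4 v=2: → [2,8); WM=−∞
i=2 t=9 v=1: → [9,13); WM=7
i=3 t=9 v=1: → [9,13); WM=7
i=4 t=8 v=8: → [8,13); WM=7
i=5 t=9 v=8: → [8,13); WM=7
i=6 t=10 v=2: → [8,14); WM=7
i=7 t=11 v=1: → [8,15); WM=7
i=8 t=11 v=6: → [8,15); WM=9
i=9 t=11 v=9: → [8,15); WM=9
i=10 t=13 v=3: → [8,17); WM=9
i=11 t=17 v=7: → [17,21); WM=15
i=12 t=18 v=8: → [17,22); WM=15
i=13 t=18 v=9: → [17,22); WM=15
i=14 t=20 v=3: → [17,24); WM=18
i=15 t=23 v=1: → [17,27); WM=18
i=16 t=23 v=2: → [17,27); WM=18
i=17 t=23 v=4: → [17,27); WM=21
i=18 t=18 v=2: → [17,27); WM=21
i=19 t=23 v=9: → [17,27); WM=21
i=20 t=24 v=3: → [17,28); WM=22

[2,8)=2 [8,17)=9 [17,28)=10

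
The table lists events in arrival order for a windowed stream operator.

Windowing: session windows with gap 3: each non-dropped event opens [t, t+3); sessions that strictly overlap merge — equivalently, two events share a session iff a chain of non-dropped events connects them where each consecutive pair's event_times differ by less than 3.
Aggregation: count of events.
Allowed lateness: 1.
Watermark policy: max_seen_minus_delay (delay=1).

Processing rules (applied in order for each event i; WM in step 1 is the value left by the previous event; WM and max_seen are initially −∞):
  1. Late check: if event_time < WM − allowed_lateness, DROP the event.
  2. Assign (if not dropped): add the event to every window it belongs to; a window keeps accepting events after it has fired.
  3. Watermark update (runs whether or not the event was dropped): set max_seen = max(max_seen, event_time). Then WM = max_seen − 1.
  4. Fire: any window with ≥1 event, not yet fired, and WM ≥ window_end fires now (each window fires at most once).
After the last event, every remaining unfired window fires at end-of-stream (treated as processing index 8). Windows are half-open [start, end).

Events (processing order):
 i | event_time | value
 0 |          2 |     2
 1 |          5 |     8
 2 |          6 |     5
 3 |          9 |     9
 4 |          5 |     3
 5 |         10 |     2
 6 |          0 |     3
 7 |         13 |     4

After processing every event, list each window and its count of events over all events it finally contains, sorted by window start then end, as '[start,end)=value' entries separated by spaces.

[2,5)=1 [5,9)=2 [9,13)=2 [13,16)=1

i=0 t=2 v=2: → [2,5); WM=1
i=1 t=5 v=8: → [5,8); WM=4
i=2 t=6 v=5: → [5,9); WM=5
i=3 t=9 v=9: → [9,12); WM=8
i=4 t=5 v=3: DROP (t<8-1); WM=8
i=5 t=10 v=2: → [9,13); WM=9
i=6 t=0 v=3: DROP (t<9-1); WM=9
i=7 t=13 v=4: → [13,16); WM=12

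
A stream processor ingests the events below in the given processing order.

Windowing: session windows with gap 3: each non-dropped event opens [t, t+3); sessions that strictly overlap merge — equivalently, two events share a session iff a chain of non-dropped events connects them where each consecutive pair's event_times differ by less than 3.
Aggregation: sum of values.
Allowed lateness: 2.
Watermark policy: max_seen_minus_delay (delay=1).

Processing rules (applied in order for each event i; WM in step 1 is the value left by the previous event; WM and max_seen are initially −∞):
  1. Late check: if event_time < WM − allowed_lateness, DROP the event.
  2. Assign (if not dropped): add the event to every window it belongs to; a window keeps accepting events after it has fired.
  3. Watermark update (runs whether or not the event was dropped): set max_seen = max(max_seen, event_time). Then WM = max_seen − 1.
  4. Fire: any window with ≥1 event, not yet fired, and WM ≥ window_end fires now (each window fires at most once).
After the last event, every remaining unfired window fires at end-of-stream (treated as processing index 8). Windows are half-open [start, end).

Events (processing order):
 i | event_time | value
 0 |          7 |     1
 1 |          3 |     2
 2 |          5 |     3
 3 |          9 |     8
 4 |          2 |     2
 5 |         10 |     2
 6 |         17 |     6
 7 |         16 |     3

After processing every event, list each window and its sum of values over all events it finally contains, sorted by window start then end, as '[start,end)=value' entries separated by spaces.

[5,13)=14 [16,20)=9

i=0 t=7 v=1: → [7,10); WM=6
i=1 t=3 v=2: DROP (t<6-2); WM=6
i=2 t=5 v=3: → [5,10); WM=6
i=3 t=9 v=8: → [5,12); WM=8
i=4 t=2 v=2: DROP (t<8-2); WM=8
i=5 t=10 v=2: → [5,13); WM=9
i=6 t=17 v=6: → [17,20); WM=16
i=7 t=16 v=3: → [16,20); WM=16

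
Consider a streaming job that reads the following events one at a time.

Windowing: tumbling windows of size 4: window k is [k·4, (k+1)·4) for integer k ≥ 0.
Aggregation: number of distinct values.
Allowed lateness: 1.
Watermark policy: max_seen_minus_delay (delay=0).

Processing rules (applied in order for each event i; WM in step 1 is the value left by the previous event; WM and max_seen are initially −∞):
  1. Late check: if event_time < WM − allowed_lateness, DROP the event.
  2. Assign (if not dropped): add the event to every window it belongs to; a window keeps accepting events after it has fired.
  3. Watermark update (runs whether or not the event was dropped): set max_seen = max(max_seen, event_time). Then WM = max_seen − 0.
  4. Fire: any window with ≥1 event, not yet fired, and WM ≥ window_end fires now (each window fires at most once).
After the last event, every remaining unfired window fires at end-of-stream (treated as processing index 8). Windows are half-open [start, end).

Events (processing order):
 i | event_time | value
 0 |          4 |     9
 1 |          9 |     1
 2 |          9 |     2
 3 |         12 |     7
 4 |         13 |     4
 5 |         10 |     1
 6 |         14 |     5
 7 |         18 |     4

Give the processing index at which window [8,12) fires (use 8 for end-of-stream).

i=0 t=4 v=9: → [4,8); WM=4
i=1 t=9 v=1: → [8,12); WM=9; [4,8) fires=1
i=2 t=9 v=2: → [8,12); WM=9
i=3 t=12 v=7: → [12,16); WM=12; [8,12) fires=2
i=4 t=13 v=4: → [12,16); WM=13
i=5 t=10 v=1: DROP (t<13-1); WM=13
i=6 t=14 v=5: → [12,16); WM=14
i=7 t=18 v=4: → [16,20); WM=18; [12,16) fires=3

3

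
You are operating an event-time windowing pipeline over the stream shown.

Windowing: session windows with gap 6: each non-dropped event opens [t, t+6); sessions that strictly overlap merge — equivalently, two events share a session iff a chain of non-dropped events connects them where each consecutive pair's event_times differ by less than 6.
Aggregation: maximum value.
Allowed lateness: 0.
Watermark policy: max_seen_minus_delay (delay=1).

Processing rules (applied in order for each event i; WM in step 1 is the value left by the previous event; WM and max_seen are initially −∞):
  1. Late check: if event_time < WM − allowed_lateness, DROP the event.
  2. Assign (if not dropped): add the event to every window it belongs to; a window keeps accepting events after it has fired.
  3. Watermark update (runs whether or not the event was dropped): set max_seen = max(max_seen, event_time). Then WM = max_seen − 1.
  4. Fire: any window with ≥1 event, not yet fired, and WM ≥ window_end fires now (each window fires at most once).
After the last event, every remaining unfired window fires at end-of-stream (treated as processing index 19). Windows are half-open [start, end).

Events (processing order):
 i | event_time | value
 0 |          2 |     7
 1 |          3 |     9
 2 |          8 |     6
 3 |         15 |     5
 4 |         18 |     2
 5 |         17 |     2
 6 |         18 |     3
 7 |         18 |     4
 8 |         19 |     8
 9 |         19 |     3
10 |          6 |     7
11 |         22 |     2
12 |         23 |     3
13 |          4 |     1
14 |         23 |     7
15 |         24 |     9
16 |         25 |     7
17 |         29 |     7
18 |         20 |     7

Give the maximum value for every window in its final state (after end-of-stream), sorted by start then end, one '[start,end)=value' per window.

i=0 t=2 v=7: → [2,8); WM=1
i=1 t=3 v=9: → [2,9); WM=2
i=2 t=8 v=6: → [2,14); WM=7
i=3 t=15 v=5: → [15,21); WM=14
i=4 t=18 v=2: → [15,24); WM=17
i=5 t=17 v=2: → [15,24); WM=17
i=6 t=18 v=3: → [15,24); WM=17
i=7 t=18 v=4: → [15,24); WM=17
i=8 t=19 v=8: → [15,25); WM=18
i=9 t=19 v=3: → [15,25); WM=18
i=10 t=6 v=7: DROP (t<18-0); WM=18
i=11 t=22 v=2: → [15,28); WM=21
i=12 t=23 v=3: → [15,29); WM=22
i=13 t=4 v=1: DROP (t<22-0); WM=22
i=14 t=23 v=7: → [15,29); WM=22
i=15 t=24 v=9: → [15,30); WM=23
i=16 t=25 v=7: → [15,31); WM=24
i=17 t=29 v=7: → [15,35); WM=28
i=18 t=20 v=7: DROP (t<28-0); WM=28

[2,14)=9 [15,35)=9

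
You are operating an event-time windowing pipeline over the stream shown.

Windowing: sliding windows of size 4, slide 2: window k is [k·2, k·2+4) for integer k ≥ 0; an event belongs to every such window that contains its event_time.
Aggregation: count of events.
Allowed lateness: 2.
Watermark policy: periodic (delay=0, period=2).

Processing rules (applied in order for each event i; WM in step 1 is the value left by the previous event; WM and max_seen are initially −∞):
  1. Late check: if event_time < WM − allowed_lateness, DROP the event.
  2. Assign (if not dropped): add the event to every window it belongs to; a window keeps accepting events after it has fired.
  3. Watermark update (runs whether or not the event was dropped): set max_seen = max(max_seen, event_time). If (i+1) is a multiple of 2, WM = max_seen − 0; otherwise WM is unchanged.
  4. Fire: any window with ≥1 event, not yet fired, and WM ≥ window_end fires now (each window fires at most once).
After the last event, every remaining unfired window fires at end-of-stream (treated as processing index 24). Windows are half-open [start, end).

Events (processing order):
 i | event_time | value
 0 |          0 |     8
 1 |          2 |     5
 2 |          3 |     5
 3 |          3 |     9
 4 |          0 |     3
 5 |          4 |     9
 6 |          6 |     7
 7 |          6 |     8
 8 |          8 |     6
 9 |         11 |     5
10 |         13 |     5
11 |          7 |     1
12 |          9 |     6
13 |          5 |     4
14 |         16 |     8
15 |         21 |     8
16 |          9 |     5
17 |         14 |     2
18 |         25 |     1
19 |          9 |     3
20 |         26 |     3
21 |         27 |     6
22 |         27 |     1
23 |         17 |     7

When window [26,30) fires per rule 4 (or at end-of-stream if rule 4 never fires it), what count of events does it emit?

i=0 t=0 v=8: → [0,4); WM=−∞
i=1 t=2 v=5: → [2,6),[0,4); WM=2
i=2 t=3 v=5: → [2,6),[0,4); WM=2
i=3 t=3 v=9: → [2,6),[0,4); WM=3
i=4 t=0 v=3: DROP (t<3-2); WM=3
i=5 t=4 v=9: → [4,8),[2,6); WM=4; [0,4) fires=4
i=6 t=6 v=7: → [6,10),[4,8); WM=4
i=7 t=6 v=8: → [6,10),[4,8); WM=6; [2,6) fires=4
i=8 t=8 v=6: → [8,12),[6,10); WM=6
i=9 t=11 v=5: → [10,14),[8,12); WM=11; [4,8) fires=3 [6,10) fires=3
i=10 t=13 v=5: → [12,16),[10,14); WM=11
i=11 t=7 v=1: DROP (t<11-2); WM=13; [8,12) fires=2
i=12 t=9 v=6: DROP (t<13-2); WM=13
i=13 t=5 v=4: DROP (t<13-2); WM=13
i=14 t=16 v=8: → [16,20),[14,18); WM=13
i=15 t=21 v=8: → [20,24),[18,22); WM=21; [10,14) fires=2 [12,16) fires=1 [14,18) fires=1 [16,20) fires=1
i=16 t=9 v=5: DROP (t<21-2); WM=21
i=17 t=14 v=2: DROP (t<21-2); WM=21
i=18 t=25 v=1: → [24,28),[22,26); WM=21
i=19 t=9 v=3: DROP (t<21-2); WM=25; [18,22) fires=1 [20,24) fires=1
i=20 t=26 v=3: → [26,30),[24,28); WM=25
i=21 t=27 v=6: → [26,30),[24,28); WM=27; [22,26) fires=1
i=22 t=27 v=1: → [26,30),[24,28); WM=27
i=23 t=17 v=7: DROP (t<27-2); WM=27

3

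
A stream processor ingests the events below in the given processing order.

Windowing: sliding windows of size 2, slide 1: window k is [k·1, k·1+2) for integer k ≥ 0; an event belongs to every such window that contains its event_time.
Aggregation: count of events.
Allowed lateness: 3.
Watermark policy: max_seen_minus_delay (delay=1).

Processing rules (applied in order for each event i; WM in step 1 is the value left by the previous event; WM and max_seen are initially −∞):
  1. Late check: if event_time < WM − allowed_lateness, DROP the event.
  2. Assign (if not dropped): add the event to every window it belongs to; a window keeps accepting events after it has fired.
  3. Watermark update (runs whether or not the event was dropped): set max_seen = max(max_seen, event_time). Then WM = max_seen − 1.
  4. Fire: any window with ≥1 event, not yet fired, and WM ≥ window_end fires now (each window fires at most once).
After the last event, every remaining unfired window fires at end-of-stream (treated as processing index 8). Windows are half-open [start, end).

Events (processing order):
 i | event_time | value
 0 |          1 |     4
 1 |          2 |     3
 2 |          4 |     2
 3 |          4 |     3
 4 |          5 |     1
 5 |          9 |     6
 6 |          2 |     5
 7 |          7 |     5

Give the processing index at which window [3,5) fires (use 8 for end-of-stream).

i=0 t=1 v=4: → [1,3),[0,2); WM=0
i=1 t=2 v=3: → [2,4),[1,3); WM=1
i=2 t=4 v=2: → [4,6),[3,5); WM=3; [0,2) fires=1 [1,3) fires=2
i=3 t=4 v=3: → [4,6),[3,5); WM=3
i=4 t=5 v=1: → [5,7),[4,6); WM=4; [2,4) fires=1
i=5 t=9 v=6: → [9,11),[8,10); WM=8; [3,5) fires=2 [4,6) fires=3 [5,7) fires=1
i=6 t=2 v=5: DROP (t<8-3); WM=8
i=7 t=7 v=5: → [7,9),[6,8); WM=8; [6,8) fires=1

5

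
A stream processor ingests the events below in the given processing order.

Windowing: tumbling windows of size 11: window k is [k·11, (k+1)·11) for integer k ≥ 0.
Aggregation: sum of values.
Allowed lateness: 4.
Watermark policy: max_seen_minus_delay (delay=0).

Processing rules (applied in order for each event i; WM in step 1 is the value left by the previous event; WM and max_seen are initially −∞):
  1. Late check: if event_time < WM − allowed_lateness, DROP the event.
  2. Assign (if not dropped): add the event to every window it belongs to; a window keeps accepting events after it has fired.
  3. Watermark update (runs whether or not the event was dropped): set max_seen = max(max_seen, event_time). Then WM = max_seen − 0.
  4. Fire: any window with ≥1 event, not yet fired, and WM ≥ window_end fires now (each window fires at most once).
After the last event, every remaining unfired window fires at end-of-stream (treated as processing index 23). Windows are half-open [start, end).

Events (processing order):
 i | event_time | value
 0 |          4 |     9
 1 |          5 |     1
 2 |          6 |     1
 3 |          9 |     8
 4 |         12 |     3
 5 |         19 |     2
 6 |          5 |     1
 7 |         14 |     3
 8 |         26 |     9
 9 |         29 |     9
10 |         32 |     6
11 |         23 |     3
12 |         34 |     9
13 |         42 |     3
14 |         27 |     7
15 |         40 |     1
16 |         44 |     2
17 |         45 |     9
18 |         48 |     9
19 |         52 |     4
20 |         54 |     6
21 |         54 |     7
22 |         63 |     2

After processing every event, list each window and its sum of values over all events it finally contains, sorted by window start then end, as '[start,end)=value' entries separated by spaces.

[0,11)=19 [11,22)=5 [22,33)=24 [33,44)=13 [44,55)=37 [55,66)=2

i=0 t=4 v=9: → [0,11); WM=4
i=1 t=5 v=1: → [0,11); WM=5
i=2 t=6 v=1: → [0,11); WM=6
i=3 t=9 v=8: → [0,11); WM=9
i=4 t=12 v=3: → [11,22); WM=12; [0,11) fires=19
i=5 t=19 v=2: → [11,22); WM=19
i=6 t=5 v=1: DROP (t<19-4); WM=19
i=7 t=14 v=3: DROP (t<19-4); WM=19
i=8 t=26 v=9: → [22,33); WM=26; [11,22) fires=5
i=9 t=29 v=9: → [22,33); WM=29
i=10 t=32 v=6: → [22,33); WM=32
i=11 t=23 v=3: DROP (t<32-4); WM=32
i=12 t=34 v=9: → [33,44); WM=34; [22,33) fires=24
i=13 t=42 v=3: → [33,44); WM=42
i=14 t=27 v=7: DROP (t<42-4); WM=42
i=15 t=40 v=1: → [33,44); WM=42
i=16 t=44 v=2: → [44,55); WM=44; [33,44) fires=13
i=17 t=45 v=9: → [44,55); WM=45
i=18 t=48 v=9: → [44,55); WM=48
i=19 t=52 v=4: → [44,55); WM=52
i=20 t=54 v=6: → [44,55); WM=54
i=21 t=54 v=7: → [44,55); WM=54
i=22 t=63 v=2: → [55,66); WM=63; [44,55) fires=37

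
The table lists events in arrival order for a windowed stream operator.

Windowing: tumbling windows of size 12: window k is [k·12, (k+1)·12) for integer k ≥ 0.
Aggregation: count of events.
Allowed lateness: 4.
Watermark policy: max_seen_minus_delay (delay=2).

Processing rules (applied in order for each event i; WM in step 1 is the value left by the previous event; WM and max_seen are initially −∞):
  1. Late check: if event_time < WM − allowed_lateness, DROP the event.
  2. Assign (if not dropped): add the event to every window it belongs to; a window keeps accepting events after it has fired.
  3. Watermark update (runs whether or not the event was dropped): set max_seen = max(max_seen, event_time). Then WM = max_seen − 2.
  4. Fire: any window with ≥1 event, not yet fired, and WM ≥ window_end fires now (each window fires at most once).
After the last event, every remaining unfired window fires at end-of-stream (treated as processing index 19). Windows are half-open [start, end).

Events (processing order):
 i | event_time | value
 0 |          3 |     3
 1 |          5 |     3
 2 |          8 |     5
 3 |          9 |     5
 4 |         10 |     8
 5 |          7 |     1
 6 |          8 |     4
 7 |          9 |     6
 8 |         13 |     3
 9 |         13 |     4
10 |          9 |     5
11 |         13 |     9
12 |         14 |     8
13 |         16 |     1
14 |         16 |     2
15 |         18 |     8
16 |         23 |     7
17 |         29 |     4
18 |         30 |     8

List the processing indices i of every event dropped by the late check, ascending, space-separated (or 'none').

i=0 t=3 v=3: → [0,12); WM=1
i=1 t=5 v=3: → [0,12); WM=3
i=2 t=8 v=5: → [0,12); WM=6
i=3 t=9 v=5: → [0,12); WM=7
i=4 t=10 v=8: → [0,12); WM=8
i=5 t=7 v=1: → [0,12); WM=8
i=6 t=8 v=4: → [0,12); WM=8
i=7 t=9 v=6: → [0,12); WM=8
i=8 t=13 v=3: → [12,24); WM=11
i=9 t=13 v=4: → [12,24); WM=11
i=10 t=9 v=5: → [0,12); WM=11
i=11 t=13 v=9: → [12,24); WM=11
i=12 t=14 v=8: → [12,24); WM=12; [0,12) fires=9
i=13 t=16 v=1: → [12,24); WM=14
i=14 t=16 v=2: → [12,24); WM=14
i=15 t=18 v=8: → [12,24); WM=16
i=16 t=23 v=7: → [12,24); WM=21
i=17 t=29 v=4: → [24,36); WM=27; [12,24) fires=8
i=18 t=30 v=8: → [24,36); WM=28

none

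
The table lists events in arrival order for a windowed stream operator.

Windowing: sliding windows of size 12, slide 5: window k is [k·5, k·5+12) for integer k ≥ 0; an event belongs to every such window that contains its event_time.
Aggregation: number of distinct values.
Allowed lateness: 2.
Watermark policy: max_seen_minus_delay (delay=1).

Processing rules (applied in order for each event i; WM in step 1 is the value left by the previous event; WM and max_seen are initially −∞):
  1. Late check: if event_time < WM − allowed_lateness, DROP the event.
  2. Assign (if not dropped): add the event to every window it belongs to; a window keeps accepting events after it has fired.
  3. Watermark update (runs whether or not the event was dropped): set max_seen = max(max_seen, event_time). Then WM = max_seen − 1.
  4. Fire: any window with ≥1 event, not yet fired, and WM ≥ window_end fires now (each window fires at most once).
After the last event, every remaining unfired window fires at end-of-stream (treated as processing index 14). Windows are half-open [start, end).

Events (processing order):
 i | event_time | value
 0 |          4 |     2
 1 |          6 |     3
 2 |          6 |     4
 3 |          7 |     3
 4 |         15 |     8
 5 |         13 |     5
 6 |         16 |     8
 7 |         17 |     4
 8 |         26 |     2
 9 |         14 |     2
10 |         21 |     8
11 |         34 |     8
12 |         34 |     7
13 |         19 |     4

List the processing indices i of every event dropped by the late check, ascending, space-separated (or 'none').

i=0 t=4 v=2: → [0,12); WM=3
i=1 t=6 v=3: → [5,17),[0,12); WM=5
i=2 t=6 v=4: → [5,17),[0,12); WM=5
i=3 t=7 v=3: → [5,17),[0,12); WM=6
i=4 t=15 v=8: → [15,27),[10,22),[5,17); WM=14; [0,12) fires=3
i=5 t=13 v=5: → [10,22),[5,17); WM=14
i=6 t=16 v=8: → [15,27),[10,22),[5,17); WM=15
i=7 t=17 v=4: → [15,27),[10,22); WM=16
i=8 t=26 v=2: → [25,37),[20,32),[15,27); WM=25; [5,17) fires=4 [10,22) fires=3
i=9 t=14 v=2: DROP (t<25-2); WM=25
i=10 t=21 v=8: DROP (t<25-2); WM=25
i=11 t=34 v=8: → [30,42),[25,37); WM=33; [15,27) fires=3 [20,32) fires=1
i=12 t=34 v=7: → [30,42),[25,37); WM=33
i=13 t=19 v=4: DROP (t<33-2); WM=33

9 10 13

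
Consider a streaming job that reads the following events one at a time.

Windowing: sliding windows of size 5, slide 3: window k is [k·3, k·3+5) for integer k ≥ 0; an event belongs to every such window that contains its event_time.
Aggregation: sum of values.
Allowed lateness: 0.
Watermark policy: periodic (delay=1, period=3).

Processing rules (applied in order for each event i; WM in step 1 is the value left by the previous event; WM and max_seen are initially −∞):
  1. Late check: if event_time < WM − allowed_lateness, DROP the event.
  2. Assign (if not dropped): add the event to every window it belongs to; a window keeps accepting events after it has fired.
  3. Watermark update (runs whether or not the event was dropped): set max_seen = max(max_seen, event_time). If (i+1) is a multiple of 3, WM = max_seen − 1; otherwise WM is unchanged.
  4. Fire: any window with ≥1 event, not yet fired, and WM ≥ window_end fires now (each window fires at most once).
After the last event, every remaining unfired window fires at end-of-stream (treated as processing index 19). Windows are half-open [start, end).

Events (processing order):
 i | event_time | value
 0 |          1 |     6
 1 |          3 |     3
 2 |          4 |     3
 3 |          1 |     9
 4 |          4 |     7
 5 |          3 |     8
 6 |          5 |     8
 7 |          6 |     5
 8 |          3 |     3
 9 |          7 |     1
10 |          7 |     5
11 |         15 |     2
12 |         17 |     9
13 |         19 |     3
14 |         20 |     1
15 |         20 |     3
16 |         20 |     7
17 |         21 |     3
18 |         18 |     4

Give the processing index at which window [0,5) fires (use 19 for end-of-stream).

8

i=0 t=1 v=6: → [0,5); WM=−∞
i=1 t=3 v=3: → [3,8),[0,5); WM=−∞
i=2 t=4 v=3: → [3,8),[0,5); WM=3
i=3 t=1 v=9: DROP (t<3-0); WM=3
i=4 t=4 v=7: → [3,8),[0,5); WM=3
i=5 t=3 v=8: → [3,8),[0,5); WM=3
i=6 t=5 v=8: → [3,8); WM=3
i=7 t=6 v=5: → [6,11),[3,8); WM=3
i=8 t=3 v=3: → [3,8),[0,5); WM=5; [0,5) fires=30
i=9 t=7 v=1: → [6,11),[3,8); WM=5
i=10 t=7 v=5: → [6,11),[3,8); WM=5
i=11 t=15 v=2: → [15,20),[12,17); WM=14; [3,8) fires=43 [6,11) fires=11
i=12 t=17 v=9: → [15,20); WM=14
i=13 t=19 v=3: → [18,23),[15,20); WM=14
i=14 t=20 v=1: → [18,23); WM=19; [12,17) fires=2
i=15 t=20 v=3: → [18,23); WM=19
i=16 t=20 v=7: → [18,23); WM=19
i=17 t=21 v=3: → [21,26),[18,23); WM=20; [15,20) fires=14
i=18 t=18 v=4: DROP (t<20-0); WM=20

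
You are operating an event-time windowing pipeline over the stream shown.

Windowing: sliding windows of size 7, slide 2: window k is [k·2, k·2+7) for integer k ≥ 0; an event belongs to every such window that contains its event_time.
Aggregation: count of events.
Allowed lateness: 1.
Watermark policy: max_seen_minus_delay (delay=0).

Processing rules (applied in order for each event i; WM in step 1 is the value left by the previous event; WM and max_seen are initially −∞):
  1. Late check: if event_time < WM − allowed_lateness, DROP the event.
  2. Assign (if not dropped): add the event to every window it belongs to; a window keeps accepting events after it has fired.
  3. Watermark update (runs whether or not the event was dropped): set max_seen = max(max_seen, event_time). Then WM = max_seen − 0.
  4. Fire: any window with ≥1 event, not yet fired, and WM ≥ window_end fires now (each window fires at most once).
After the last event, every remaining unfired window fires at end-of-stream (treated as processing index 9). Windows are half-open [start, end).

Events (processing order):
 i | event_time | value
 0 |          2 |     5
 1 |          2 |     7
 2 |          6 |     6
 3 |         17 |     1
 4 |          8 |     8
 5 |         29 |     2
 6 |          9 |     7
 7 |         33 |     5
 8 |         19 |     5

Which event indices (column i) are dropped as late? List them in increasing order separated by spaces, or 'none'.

4 6 8

i=0 t=2 v=5: → [2,9),[0,7); WM=2
i=1 t=2 v=7: → [2,9),[0,7); WM=2
i=2 t=6 v=6: → [6,13),[4,11),[2,9),[0,7); WM=6
i=3 t=17 v=1: → [16,23),[14,21),[12,19); WM=17; [0,7) fires=3 [2,9) fires=3 [4,11) fires=1 [6,13) fires=1
i=4 t=8 v=8: DROP (t<17-1); WM=17
i=5 t=29 v=2: → [28,35),[26,33),[24,31); WM=29; [12,19) fires=1 [14,21) fires=1 [16,23) fires=1
i=6 t=9 v=7: DROP (t<29-1); WM=29
i=7 t=33 v=5: → [32,39),[30,37),[28,35); WM=33; [24,31) fires=1 [26,33) fires=1
i=8 t=19 v=5: DROP (t<33-1); WM=33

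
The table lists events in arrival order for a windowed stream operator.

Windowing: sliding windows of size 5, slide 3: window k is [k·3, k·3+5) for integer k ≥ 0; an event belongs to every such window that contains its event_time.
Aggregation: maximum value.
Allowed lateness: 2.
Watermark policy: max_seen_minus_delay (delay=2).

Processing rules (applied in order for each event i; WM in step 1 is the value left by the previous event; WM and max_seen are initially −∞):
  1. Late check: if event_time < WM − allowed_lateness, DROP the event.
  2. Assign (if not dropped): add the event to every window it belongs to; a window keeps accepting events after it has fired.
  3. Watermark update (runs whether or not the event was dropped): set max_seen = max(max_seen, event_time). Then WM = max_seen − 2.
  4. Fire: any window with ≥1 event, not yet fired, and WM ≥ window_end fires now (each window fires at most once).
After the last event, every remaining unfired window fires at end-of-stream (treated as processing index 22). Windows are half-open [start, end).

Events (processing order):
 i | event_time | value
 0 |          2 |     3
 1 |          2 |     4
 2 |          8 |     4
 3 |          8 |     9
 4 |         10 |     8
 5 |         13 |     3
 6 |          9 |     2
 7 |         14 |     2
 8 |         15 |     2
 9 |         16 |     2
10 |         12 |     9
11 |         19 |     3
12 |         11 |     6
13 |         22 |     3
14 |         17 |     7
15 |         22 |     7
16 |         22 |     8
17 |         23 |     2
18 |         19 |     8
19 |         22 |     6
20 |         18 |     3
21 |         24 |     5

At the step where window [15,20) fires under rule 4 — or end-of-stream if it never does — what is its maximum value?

3

i=0 t=2 v=3: → [0,5); WM=0
i=1 t=2 v=4: → [0,5); WM=0
i=2 t=8 v=4: → [6,11); WM=6; [0,5) fires=4
i=3 t=8 v=9: → [6,11); WM=6
i=4 t=10 v=8: → [9,14),[6,11); WM=8
i=5 t=13 v=3: → [12,17),[9,14); WM=11; [6,11) fires=9
i=6 t=9 v=2: → [9,14),[6,11); WM=11
i=7 t=14 v=2: → [12,17); WM=12
i=8 t=15 v=2: → [15,20),[12,17); WM=13
i=9 t=16 v=2: → [15,20),[12,17); WM=14; [9,14) fires=8
i=10 t=12 v=9: → [12,17),[9,14); WM=14
i=11 t=19 v=3: → [18,23),[15,20); WM=17; [12,17) fires=9
i=12 t=11 v=6: DROP (t<17-2); WM=17
i=13 t=22 v=3: → [21,26),[18,23); WM=20; [15,20) fires=3
i=14 t=17 v=7: DROP (t<20-2); WM=20
i=15 t=22 v=7: → [21,26),[18,23); WM=20
i=16 t=22 v=8: → [21,26),[18,23); WM=20
i=17 t=23 v=2: → [21,26); WM=21
i=18 t=19 v=8: → [18,23),[15,20); WM=21
i=19 t=22 v=6: → [21,26),[18,23); WM=21
i=20 t=18 v=3: DROP (t<21-2); WM=21
i=21 t=24 v=5: → [24,29),[21,26); WM=22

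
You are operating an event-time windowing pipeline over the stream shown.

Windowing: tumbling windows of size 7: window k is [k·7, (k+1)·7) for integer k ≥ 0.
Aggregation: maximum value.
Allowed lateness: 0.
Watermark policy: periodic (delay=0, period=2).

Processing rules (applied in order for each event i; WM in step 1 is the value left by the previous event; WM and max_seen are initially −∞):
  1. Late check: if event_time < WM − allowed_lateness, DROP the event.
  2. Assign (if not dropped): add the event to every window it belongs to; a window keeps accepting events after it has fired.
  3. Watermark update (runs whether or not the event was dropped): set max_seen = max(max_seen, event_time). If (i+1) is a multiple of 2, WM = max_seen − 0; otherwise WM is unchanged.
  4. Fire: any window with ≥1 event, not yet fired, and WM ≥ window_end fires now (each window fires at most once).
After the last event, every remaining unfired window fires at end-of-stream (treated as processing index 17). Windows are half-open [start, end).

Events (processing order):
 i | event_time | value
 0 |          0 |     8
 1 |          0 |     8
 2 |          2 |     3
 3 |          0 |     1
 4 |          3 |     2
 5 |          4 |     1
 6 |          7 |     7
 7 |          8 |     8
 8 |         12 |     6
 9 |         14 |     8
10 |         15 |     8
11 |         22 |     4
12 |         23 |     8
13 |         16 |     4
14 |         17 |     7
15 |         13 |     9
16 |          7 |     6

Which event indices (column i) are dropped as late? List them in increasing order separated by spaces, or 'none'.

i=0 t=0 v=8: → [0,7); WM=−∞
i=1 t=0 v=8: → [0,7); WM=0
i=2 t=2 v=3: → [0,7); WM=0
i=3 t=0 v=1: → [0,7); WM=2
i=4 t=3 v=2: → [0,7); WM=2
i=5 t=4 v=1: → [0,7); WM=4
i=6 t=7 v=7: → [7,14); WM=4
i=7 t=8 v=8: → [7,14); WM=8; [0,7) fires=8
i=8 t=12 v=6: → [7,14); WM=8
i=9 t=14 v=8: → [14,21); WM=14; [7,14) fires=8
i=10 t=15 v=8: → [14,21); WM=14
i=11 t=22 v=4: → [21,28); WM=22; [14,21) fires=8
i=12 t=23 v=8: → [21,28); WM=22
i=13 t=16 v=4: DROP (t<22-0); WM=23
i=14 t=17 v=7: DROP (t<23-0); WM=23
i=15 t=13 v=9: DROP (t<23-0); WM=23
i=16 t=7 v=6: DROP (t<23-0); WM=23

13 14 15 16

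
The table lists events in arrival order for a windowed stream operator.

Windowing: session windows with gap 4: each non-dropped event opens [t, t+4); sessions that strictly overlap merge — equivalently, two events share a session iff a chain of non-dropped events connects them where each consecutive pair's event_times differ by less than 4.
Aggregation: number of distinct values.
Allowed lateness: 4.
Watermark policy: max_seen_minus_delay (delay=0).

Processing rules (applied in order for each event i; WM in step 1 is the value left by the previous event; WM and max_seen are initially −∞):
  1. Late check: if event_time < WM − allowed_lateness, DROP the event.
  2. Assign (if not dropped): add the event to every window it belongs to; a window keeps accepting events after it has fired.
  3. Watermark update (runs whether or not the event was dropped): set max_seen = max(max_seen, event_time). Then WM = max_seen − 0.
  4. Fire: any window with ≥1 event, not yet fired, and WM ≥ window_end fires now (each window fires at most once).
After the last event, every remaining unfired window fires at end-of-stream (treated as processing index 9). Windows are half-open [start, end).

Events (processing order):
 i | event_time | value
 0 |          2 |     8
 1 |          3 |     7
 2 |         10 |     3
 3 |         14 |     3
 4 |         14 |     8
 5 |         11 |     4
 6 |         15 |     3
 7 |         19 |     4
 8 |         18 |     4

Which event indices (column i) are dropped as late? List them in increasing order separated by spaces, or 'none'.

none

i=0 t=2 v=8: → [2,6); WM=2
i=1 t=3 v=7: → [2,7); WM=3
i=2 t=10 v=3: → [10,14); WM=10
i=3 t=14 v=3: → [14,18); WM=14
i=4 t=14 v=8: → [14,18); WM=14
i=5 t=11 v=4: → [10,18); WM=14
i=6 t=15 v=3: → [10,19); WM=15
i=7 t=19 v=4: → [19,23); WM=19
i=8 t=18 v=4: → [10,23); WM=19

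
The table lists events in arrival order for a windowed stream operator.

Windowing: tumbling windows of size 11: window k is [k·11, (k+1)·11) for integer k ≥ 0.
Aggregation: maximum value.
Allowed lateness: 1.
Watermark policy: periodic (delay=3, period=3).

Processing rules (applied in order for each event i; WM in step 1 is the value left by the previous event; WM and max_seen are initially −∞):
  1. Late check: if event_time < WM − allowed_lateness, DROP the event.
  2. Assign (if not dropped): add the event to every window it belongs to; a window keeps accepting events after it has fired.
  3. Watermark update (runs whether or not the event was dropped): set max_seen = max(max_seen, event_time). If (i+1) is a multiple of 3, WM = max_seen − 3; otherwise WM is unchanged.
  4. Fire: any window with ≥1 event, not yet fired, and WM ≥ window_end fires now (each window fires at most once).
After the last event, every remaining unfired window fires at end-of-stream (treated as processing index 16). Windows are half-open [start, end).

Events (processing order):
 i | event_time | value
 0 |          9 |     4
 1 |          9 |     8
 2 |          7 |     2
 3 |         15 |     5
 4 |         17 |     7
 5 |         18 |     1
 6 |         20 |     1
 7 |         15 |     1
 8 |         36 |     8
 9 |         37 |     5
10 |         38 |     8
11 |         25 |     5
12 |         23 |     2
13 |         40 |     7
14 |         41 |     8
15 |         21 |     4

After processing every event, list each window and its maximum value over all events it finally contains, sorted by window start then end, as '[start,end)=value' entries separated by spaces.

[0,11)=8 [11,22)=7 [33,44)=8

i=0 t=9 v=4: → [0,11); WM=−∞
i=1 t=9 v=8: → [0,11); WM=−∞
i=2 t=7 v=2: → [0,11); WM=6
i=3 t=15 v=5: → [11,22); WM=6
i=4 t=17 v=7: → [11,22); WM=6
i=5 t=18 v=1: → [11,22); WM=15; [0,11) fires=8
i=6 t=20 v=1: → [11,22); WM=15
i=7 t=15 v=1: → [11,22); WM=15
i=8 t=36 v=8: → [33,44); WM=33; [11,22) fires=7
i=9 t=37 v=5: → [33,44); WM=33
i=10 t=38 v=8: → [33,44); WM=33
i=11 t=25 v=5: DROP (t<33-1); WM=35
i=12 t=23 v=2: DROP (t<35-1); WM=35
i=13 t=40 v=7: → [33,44); WM=35
i=14 t=41 v=8: → [33,44); WM=38
i=15 t=21 v=4: DROP (t<38-1); WM=38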